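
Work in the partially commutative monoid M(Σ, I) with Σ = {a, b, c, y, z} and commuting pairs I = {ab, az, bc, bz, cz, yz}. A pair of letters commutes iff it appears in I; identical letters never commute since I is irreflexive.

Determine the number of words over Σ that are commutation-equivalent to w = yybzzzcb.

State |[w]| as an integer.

drop 0:y onto floor
drop 1:y onto {0:y}
drop 2:b onto {1:y}
drop 3:z onto floor
drop 4:z onto {3:z}
drop 5:z onto {4:z}
drop 6:c onto {1:y}
drop 7:b onto {2:b}
ground layer = {0:y, 3:z}
drop-orders for the pieces not yet dropped (sum over which currently-grounded one goes next):
  1 to go: {5} 1  {6} 1  {7} 1
  2 to go: {2,7} 1  {4,5} 1  {5,6} 2  {5,7} 2  {6,7} 2
  3 to go: {2,5,7} 3  {2,6,7} 3  {3,4,5} 1  {4,5,6} 3  {4,5,7} 3  {5,6,7} 6
  4 to go: {1,2,6,7} 3  {2,4,5,7} 6  {2,5,6,7} 12  {3,4,5,6} 4  {3,4,5,7} 4  {4,5,6,7} 12
  5 to go: {0,1,2,6,7} 3  {1,2,5,6,7} 15  {2,3,4,5,7} 10  {2,4,5,6,7} 30  {3,4,5,6,7} 20
  6 to go: {0,1,2,5,6,7} 18  {1,2,4,5,6,7} 45  {2,3,4,5,6,7} 60
  if 0:y drops first: 105 orders
  if 3:z drops first: 63 orders
heap linearizations: 168

168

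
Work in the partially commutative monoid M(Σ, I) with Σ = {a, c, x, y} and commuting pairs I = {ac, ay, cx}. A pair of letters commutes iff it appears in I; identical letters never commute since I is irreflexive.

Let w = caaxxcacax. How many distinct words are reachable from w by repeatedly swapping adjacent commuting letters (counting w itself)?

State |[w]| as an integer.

120

drop 0:c onto floor
drop 1:a onto floor
drop 2:a onto {1:a}
drop 3:x onto {2:a}
drop 4:x onto {3:x}
drop 5:c onto {0:c}
drop 6:a onto {4:x}
drop 7:c onto {5:c}
drop 8:a onto {6:a}
drop 9:x onto {8:a}
ground layer = {0:c, 1:a}
drop-orders for the pieces not yet dropped (sum over which currently-grounded one goes next):
  1 to go: {7} 1  {9} 1
  2 to go: {5,7} 1  {7,9} 2  {8,9} 1
  3 to go: {0,5,7} 1  {5,7,9} 3  {6,8,9} 1  {7,8,9} 3
  4 to go: {0,5,7,9} 4  {4,6,8,9} 1  {5,7,8,9} 6  {6,7,8,9} 4
  5 to go: {0,5,7,8,9} 10  {3,4,6,8,9} 1  {4,6,7,8,9} 5  {5,6,7,8,9} 10
  6 to go: {0,5,6,7,8,9} 20  {2,3,4,6,8,9} 1  {3,4,6,7,8,9} 6  {4,5,6,7,8,9} 15
  7 to go: {0,4,5,6,7,8,9} 35  {1,2,3,4,6,8,9} 1  {2,3,4,6,7,8,9} 7  {3,4,5,6,7,8,9} 21
  8 to go: {0,3,4,5,6,7,8,9} 56  {1,2,3,4,6,7,8,9} 8  {2,3,4,5,6,7,8,9} 28
  if 0:c drops first: 36 orders
  if 1:a drops first: 84 orders
heap linearizations: 120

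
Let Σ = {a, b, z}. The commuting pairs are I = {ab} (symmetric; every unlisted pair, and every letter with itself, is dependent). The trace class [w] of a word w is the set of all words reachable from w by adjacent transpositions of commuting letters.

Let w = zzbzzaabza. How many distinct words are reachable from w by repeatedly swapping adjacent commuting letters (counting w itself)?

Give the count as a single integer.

piece 0:z — minimal
piece 1:z rests on {0:z}
piece 2:b rests on {1:z}
piece 3:z rests on {2:b}
piece 4:z rests on {3:z}
piece 5:a rests on {4:z}
piece 6:a rests on {5:a}
piece 7:b rests on {4:z}
piece 8:z rests on {6:a, 7:b}
piece 9:a rests on {8:z}
minimal pieces: {0:z}
ways to finish when only these pieces remain (= sum over removing one remaining piece with nothing left below it):
  1 left: {9}→1
  2 left: {8,9}→1
  3 left: {6,8,9}→1  {7,8,9}→1
  4 left: {5,6,8,9}→1  {6,7,8,9}→2
  5 left: {5,6,7,8,9}→3
  6 left: {4,5,6,7,8,9}→3
  7 left: {3,4,5,6,7,8,9}→3
  8 left: {2,3,4,5,6,7,8,9}→3
  placing 0:z first → 3 extensions

3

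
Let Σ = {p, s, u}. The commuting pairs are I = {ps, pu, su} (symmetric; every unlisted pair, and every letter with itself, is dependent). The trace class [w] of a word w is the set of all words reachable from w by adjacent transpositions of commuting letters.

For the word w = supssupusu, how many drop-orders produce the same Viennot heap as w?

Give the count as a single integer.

drop 0:s onto floor
drop 1:u onto floor
drop 2:p onto floor
drop 3:s onto {0:s}
drop 4:s onto {3:s}
drop 5:u onto {1:u}
drop 6:p onto {2:p}
drop 7:u onto {5:u}
drop 8:s onto {4:s}
drop 9:u onto {7:u}
ground layer = {0:s, 1:u, 2:p}
drop-orders for the pieces not yet dropped (sum over which currently-grounded one goes next):
  1 to go: {6} 1  {8} 1  {9} 1
  2 to go: {2,6} 1  {4,8} 1  {6,8} 2  {6,9} 2  {7,9} 1  {8,9} 2
  3 to go: {2,6,8} 3  {2,6,9} 3  {3,4,8} 1  {4,6,8} 3  {4,8,9} 3  {5,7,9} 1  {6,7,9} 3  {6,8,9} 6  {7,8,9} 3
  4 to go: {0,3,4,8} 1  {1,5,7,9} 1  {2,4,6,8} 6  {2,6,7,9} 6  {2,6,8,9} 12  {3,4,6,8} 4  {3,4,8,9} 4  {4,6,8,9} 12  {4,7,8,9} 6  {5,6,7,9} 4  {5,7,8,9} 4  {6,7,8,9} 12
  5 to go: {0,3,4,6,8} 5  {0,3,4,8,9} 5  {1,5,6,7,9} 5  {1,5,7,8,9} 5  {2,3,4,6,8} 10  {2,4,6,8,9} 30  {2,5,6,7,9} 10  {2,6,7,8,9} 30  {3,4,6,8,9} 20  {3,4,7,8,9} 10  {4,5,7,8,9} 10  {4,6,7,8,9} 30  {5,6,7,8,9} 20
  6 to go: {0,2,3,4,6,8} 15  {0,3,4,6,8,9} 30  {0,3,4,7,8,9} 15  {1,2,5,6,7,9} 15  {1,4,5,7,8,9} 15  {1,5,6,7,8,9} 30  {2,3,4,6,8,9} 60  {2,4,6,7,8,9} 90  {2,5,6,7,8,9} 60  {3,4,5,7,8,9} 20  {3,4,6,7,8,9} 60  {4,5,6,7,8,9} 60
  7 to go: {0,2,3,4,6,8,9} 105  {0,3,4,5,7,8,9} 35  {0,3,4,6,7,8,9} 105  {1,2,5,6,7,8,9} 105  {1,3,4,5,7,8,9} 35  {1,4,5,6,7,8,9} 105  {2,3,4,6,7,8,9} 210  {2,4,5,6,7,8,9} 210  {3,4,5,6,7,8,9} 140
  8 to go: {0,1,3,4,5,7,8,9} 70  {0,2,3,4,6,7,8,9} 420  {0,3,4,5,6,7,8,9} 280  {1,2,4,5,6,7,8,9} 420  {1,3,4,5,6,7,8,9} 280  {2,3,4,5,6,7,8,9} 560
  if 0:s drops first: 1260 orders
  if 1:u drops first: 1260 orders
  if 2:p drops first: 630 orders
heap linearizations: 3150

3150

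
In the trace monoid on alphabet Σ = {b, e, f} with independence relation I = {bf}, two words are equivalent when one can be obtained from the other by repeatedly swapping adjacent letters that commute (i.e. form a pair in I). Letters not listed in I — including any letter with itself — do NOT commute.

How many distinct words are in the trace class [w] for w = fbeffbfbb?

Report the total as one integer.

40

0(f) covers ∅
1(b) covers ∅
2(e) covers 0:f, 1:b
3(f) covers 2:e
4(f) covers 3:f
5(b) covers 2:e
6(f) covers 4:f
7(b) covers 5:b
8(b) covers 7:b
floor of heap: 0:f, 1:b
completions by unplaced set U, small U first (add the entries for U minus each lowest piece of U):
  |U|=1: {6}:1  {8}:1
  |U|=2: {4,6}:1  {6,8}:2  {7,8}:1
  |U|=3: {3,4,6}:1  {4,6,8}:3  {5,7,8}:1  {6,7,8}:3
  |U|=4: {3,4,6,8}:4  {4,6,7,8}:6  {5,6,7,8}:4
  |U|=5: {3,4,6,7,8}:10  {4,5,6,7,8}:10
  |U|=6: {3,4,5,6,7,8}:20
  |U|=7: {2,3,4,5,6,7,8}:20
  start at 0(f): 20
  start at 1(b): 20
sum over floor = 40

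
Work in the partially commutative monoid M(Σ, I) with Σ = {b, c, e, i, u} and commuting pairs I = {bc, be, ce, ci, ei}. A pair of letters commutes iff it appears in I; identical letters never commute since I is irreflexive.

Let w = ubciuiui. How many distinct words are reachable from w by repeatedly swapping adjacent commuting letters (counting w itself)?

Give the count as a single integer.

3

#0=u has no predecessor
#1=b depends on [0:u]
#2=c depends on [0:u]
#3=i depends on [1:b]
#4=u depends on [2:c, 3:i]
#5=i depends on [4:u]
#6=u depends on [5:i]
#7=i depends on [6:u]
sources: [0:u]
N(rest) = Σ N(rest − s) over sources s of rest; N(one piece) = 1:
  size 1 → [7]=1
  size 2 → [6,7]=1
  size 3 → [5,6,7]=1
  size 4 → [4,5,6,7]=1
  size 5 → [2,4,5,6,7]=1  [3,4,5,6,7]=1
  size 6 → [1,3,4,5,6,7]=1  [2,3,4,5,6,7]=2
  first=0(u) contributes 3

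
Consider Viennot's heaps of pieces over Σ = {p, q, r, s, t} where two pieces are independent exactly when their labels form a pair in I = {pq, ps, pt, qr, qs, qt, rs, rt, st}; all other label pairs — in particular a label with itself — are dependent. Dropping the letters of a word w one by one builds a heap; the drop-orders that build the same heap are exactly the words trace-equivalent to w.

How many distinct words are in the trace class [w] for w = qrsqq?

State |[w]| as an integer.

20

piece 0:q — minimal
piece 1:r — minimal
piece 2:s — minimal
piece 3:q rests on {0:q}
piece 4:q rests on {3:q}
minimal pieces: {0:q, 1:r, 2:s}
ways to finish when only these pieces remain (= sum over removing one remaining piece with nothing left below it):
  1 left: {1}→1  {2}→1  {4}→1
  2 left: {1,2}→2  {1,4}→2  {2,4}→2  {3,4}→1
  3 left: {0,3,4}→1  {1,2,4}→6  {1,3,4}→3  {2,3,4}→3
  placing 0:q first → 12 extensions
  placing 1:r first → 4 extensions
  placing 2:s first → 4 extensions
total linear extensions = 20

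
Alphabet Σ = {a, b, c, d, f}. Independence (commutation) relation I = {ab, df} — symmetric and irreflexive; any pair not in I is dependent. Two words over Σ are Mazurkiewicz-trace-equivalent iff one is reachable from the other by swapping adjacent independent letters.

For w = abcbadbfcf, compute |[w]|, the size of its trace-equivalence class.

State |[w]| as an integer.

#0=a has no predecessor
#1=b has no predecessor
#2=c depends on [0:a, 1:b]
#3=b depends on [2:c]
#4=a depends on [2:c]
#5=d depends on [3:b, 4:a]
#6=b depends on [5:d]
#7=f depends on [6:b]
#8=c depends on [7:f]
#9=f depends on [8:c]
sources: [0:a, 1:b]
N(rest) = Σ N(rest − s) over sources s of rest; N(one piece) = 1:
  size 1 → [9]=1
  size 2 → [8,9]=1
  size 3 → [7,8,9]=1
  size 4 → [6,7,8,9]=1
  size 5 → [5,6,7,8,9]=1
  size 6 → [3,5,6,7,8,9]=1  [4,5,6,7,8,9]=1
  size 7 → [3,4,5,6,7,8,9]=2
  size 8 → [2,3,4,5,6,7,8,9]=2
  first=0(a) contributes 2
  first=1(b) contributes 2
|[w]| = 4

4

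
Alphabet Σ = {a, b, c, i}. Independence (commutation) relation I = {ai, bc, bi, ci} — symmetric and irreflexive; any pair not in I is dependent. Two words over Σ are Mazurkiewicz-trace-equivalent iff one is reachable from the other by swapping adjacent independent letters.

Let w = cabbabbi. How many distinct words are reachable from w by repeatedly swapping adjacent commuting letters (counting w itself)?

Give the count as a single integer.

#0=c has no predecessor
#1=a depends on [0:c]
#2=b depends on [1:a]
#3=b depends on [2:b]
#4=a depends on [3:b]
#5=b depends on [4:a]
#6=b depends on [5:b]
#7=i has no predecessor
sources: [0:c, 7:i]
N(rest) = Σ N(rest − s) over sources s of rest; N(one piece) = 1:
  size 1 → [6]=1  [7]=1
  size 2 → [5,6]=1  [6,7]=2
  size 3 → [4,5,6]=1  [5,6,7]=3
  size 4 → [3,4,5,6]=1  [4,5,6,7]=4
  size 5 → [2,3,4,5,6]=1  [3,4,5,6,7]=5
  size 6 → [1,2,3,4,5,6]=1  [2,3,4,5,6,7]=6
  first=0(c) contributes 7
  first=7(i) contributes 1
|[w]| = 8

8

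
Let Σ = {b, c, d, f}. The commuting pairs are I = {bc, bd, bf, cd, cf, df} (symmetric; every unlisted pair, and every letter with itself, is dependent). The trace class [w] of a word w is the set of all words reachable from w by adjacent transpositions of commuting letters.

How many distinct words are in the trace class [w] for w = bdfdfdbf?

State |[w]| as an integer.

piece 0:b — minimal
piece 1:d — minimal
piece 2:f — minimal
piece 3:d rests on {1:d}
piece 4:f rests on {2:f}
piece 5:d rests on {3:d}
piece 6:b rests on {0:b}
piece 7:f rests on {4:f}
minimal pieces: {0:b, 1:d, 2:f}
ways to finish when only these pieces remain (= sum over removing one remaining piece with nothing left below it):
  1 left: {5}→1  {6}→1  {7}→1
  2 left: {0,6}→1  {3,5}→1  {4,7}→1  {5,6}→2  {5,7}→2  {6,7}→2
  3 left: {0,5,6}→3  {0,6,7}→3  {1,3,5}→1  {2,4,7}→1  {3,5,6}→3  {3,5,7}→3  {4,5,7}→3  {4,6,7}→3  {5,6,7}→6
  4 left: {0,3,5,6}→6  {0,4,6,7}→6  {0,5,6,7}→12  {1,3,5,6}→4  {1,3,5,7}→4  {2,4,5,7}→4  {2,4,6,7}→4  {3,4,5,7}→6  {3,5,6,7}→12  {4,5,6,7}→12
  5 left: {0,1,3,5,6}→10  {0,2,4,6,7}→10  {0,3,5,6,7}→30  {0,4,5,6,7}→30  {1,3,4,5,7}→10  {1,3,5,6,7}→20  {2,3,4,5,7}→10  {2,4,5,6,7}→20  {3,4,5,6,7}→30
  6 left: {0,1,3,5,6,7}→60  {0,2,4,5,6,7}→60  {0,3,4,5,6,7}→90  {1,2,3,4,5,7}→20  {1,3,4,5,6,7}→60  {2,3,4,5,6,7}→60
  placing 0:b first → 140 extensions
  placing 1:d first → 210 extensions
  placing 2:f first → 210 extensions
total linear extensions = 560

560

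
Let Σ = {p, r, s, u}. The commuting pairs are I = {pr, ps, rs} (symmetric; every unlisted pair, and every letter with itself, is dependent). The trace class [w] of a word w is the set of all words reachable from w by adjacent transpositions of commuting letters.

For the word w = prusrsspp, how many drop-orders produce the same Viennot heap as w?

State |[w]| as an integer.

120

piece 0:p — minimal
piece 1:r — minimal
piece 2:u rests on {0:p, 1:r}
piece 3:s rests on {2:u}
piece 4:r rests on {2:u}
piece 5:s rests on {3:s}
piece 6:s rests on {5:s}
piece 7:p rests on {2:u}
piece 8:p rests on {7:p}
minimal pieces: {0:p, 1:r}
ways to finish when only these pieces remain (= sum over removing one remaining piece with nothing left below it):
  1 left: {4}→1  {6}→1  {8}→1
  2 left: {4,6}→2  {4,8}→2  {5,6}→1  {6,8}→2  {7,8}→1
  3 left: {3,5,6}→1  {4,5,6}→3  {4,6,8}→6  {4,7,8}→3  {5,6,8}→3  {6,7,8}→3
  4 left: {3,4,5,6}→4  {3,5,6,8}→4  {4,5,6,8}→12  {4,6,7,8}→12  {5,6,7,8}→6
  5 left: {3,4,5,6,8}→20  {3,5,6,7,8}→10  {4,5,6,7,8}→30
  6 left: {3,4,5,6,7,8}→60
  7 left: {2,3,4,5,6,7,8}→60
  placing 0:p first → 60 extensions
  placing 1:r first → 60 extensions
total linear extensions = 120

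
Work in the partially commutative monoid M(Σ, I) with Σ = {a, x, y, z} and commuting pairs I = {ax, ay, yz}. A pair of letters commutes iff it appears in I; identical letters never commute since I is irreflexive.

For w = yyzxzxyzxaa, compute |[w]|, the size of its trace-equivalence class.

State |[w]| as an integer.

0(y) covers ∅
1(y) covers 0:y
2(z) covers ∅
3(x) covers 1:y, 2:z
4(z) covers 3:x
5(x) covers 4:z
6(y) covers 5:x
7(z) covers 5:x
8(x) covers 6:y, 7:z
9(a) covers 7:z
10(a) covers 9:a
floor of heap: 0:y, 2:z
completions by unplaced set U, small U first (add the entries for U minus each lowest piece of U):
  |U|=1: {8}:1  {10}:1
  |U|=2: {6,8}:1  {8,10}:2  {9,10}:1
  |U|=3: {6,8,10}:3  {8,9,10}:3
  |U|=4: {6,8,9,10}:6  {7,8,9,10}:3
  |U|=5: {6,7,8,9,10}:9
  |U|=6: {5,6,7,8,9,10}:9
  |U|=7: {4,5,6,7,8,9,10}:9
  |U|=8: {3,4,5,6,7,8,9,10}:9
  |U|=9: {1,3,4,5,6,7,8,9,10}:9  {2,3,4,5,6,7,8,9,10}:9
  start at 0(y): 18
  start at 2(z): 9
sum over floor = 27

27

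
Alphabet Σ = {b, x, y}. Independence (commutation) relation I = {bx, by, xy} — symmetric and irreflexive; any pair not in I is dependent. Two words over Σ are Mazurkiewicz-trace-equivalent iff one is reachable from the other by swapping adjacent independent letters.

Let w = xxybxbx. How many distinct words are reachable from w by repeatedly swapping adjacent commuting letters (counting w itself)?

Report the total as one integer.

105

#0=x has no predecessor
#1=x depends on [0:x]
#2=y has no predecessor
#3=b has no predecessor
#4=x depends on [1:x]
#5=b depends on [3:b]
#6=x depends on [4:x]
sources: [0:x, 2:y, 3:b]
N(rest) = Σ N(rest − s) over sources s of rest; N(one piece) = 1:
  size 1 → [2]=1  [5]=1  [6]=1
  size 2 → [2,5]=2  [2,6]=2  [3,5]=1  [4,6]=1  [5,6]=2
  size 3 → [1,4,6]=1  [2,3,5]=3  [2,4,6]=3  [2,5,6]=6  [3,5,6]=3  [4,5,6]=3
  size 4 → [0,1,4,6]=1  [1,2,4,6]=4  [1,4,5,6]=4  [2,3,5,6]=12  [2,4,5,6]=12  [3,4,5,6]=6
  size 5 → [0,1,2,4,6]=5  [0,1,4,5,6]=5  [1,2,4,5,6]=20  [1,3,4,5,6]=10  [2,3,4,5,6]=30
  first=0(x) contributes 60
  first=2(y) contributes 15
  first=3(b) contributes 30
|[w]| = 105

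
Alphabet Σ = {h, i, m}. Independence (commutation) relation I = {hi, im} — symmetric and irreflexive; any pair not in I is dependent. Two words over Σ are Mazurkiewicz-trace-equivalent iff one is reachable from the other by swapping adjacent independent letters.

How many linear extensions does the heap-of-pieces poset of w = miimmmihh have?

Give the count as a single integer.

#0=m has no predecessor
#1=i has no predecessor
#2=i depends on [1:i]
#3=m depends on [0:m]
#4=m depends on [3:m]
#5=m depends on [4:m]
#6=i depends on [2:i]
#7=h depends on [5:m]
#8=h depends on [7:h]
sources: [0:m, 1:i]
N(rest) = Σ N(rest − s) over sources s of rest; N(one piece) = 1:
  size 1 → [6]=1  [8]=1
  size 2 → [2,6]=1  [6,8]=2  [7,8]=1
  size 3 → [1,2,6]=1  [2,6,8]=3  [5,7,8]=1  [6,7,8]=3
  size 4 → [1,2,6,8]=4  [2,6,7,8]=6  [4,5,7,8]=1  [5,6,7,8]=4
  size 5 → [1,2,6,7,8]=10  [2,5,6,7,8]=10  [3,4,5,7,8]=1  [4,5,6,7,8]=5
  size 6 → [0,3,4,5,7,8]=1  [1,2,5,6,7,8]=20  [2,4,5,6,7,8]=15  [3,4,5,6,7,8]=6
  size 7 → [0,3,4,5,6,7,8]=7  [1,2,4,5,6,7,8]=35  [2,3,4,5,6,7,8]=21
  first=0(m) contributes 56
  first=1(i) contributes 28
|[w]| = 84

84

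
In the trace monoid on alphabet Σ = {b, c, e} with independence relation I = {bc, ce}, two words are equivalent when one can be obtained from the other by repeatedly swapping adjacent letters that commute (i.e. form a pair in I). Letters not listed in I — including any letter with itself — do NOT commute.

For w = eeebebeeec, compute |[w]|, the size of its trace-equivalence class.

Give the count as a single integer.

10

0(e) covers ∅
1(e) covers 0:e
2(e) covers 1:e
3(b) covers 2:e
4(e) covers 3:b
5(b) covers 4:e
6(e) covers 5:b
7(e) covers 6:e
8(e) covers 7:e
9(c) covers ∅
floor of heap: 0:e, 9:c
completions by unplaced set U, small U first (add the entries for U minus each lowest piece of U):
  |U|=1: {8}:1  {9}:1
  |U|=2: {7,8}:1  {8,9}:2
  |U|=3: {6,7,8}:1  {7,8,9}:3
  |U|=4: {5,6,7,8}:1  {6,7,8,9}:4
  |U|=5: {4,5,6,7,8}:1  {5,6,7,8,9}:5
  |U|=6: {3,4,5,6,7,8}:1  {4,5,6,7,8,9}:6
  |U|=7: {2,3,4,5,6,7,8}:1  {3,4,5,6,7,8,9}:7
  |U|=8: {1,2,3,4,5,6,7,8}:1  {2,3,4,5,6,7,8,9}:8
  start at 0(e): 9
  start at 9(c): 1
sum over floor = 10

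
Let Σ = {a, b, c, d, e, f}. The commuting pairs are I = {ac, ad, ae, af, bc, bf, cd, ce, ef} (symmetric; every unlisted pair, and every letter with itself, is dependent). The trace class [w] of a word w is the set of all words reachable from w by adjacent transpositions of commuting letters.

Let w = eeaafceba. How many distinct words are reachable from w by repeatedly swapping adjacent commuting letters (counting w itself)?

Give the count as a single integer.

piece 0:e — minimal
piece 1:e rests on {0:e}
piece 2:a — minimal
piece 3:a rests on {2:a}
piece 4:f — minimal
piece 5:c rests on {4:f}
piece 6:e rests on {1:e}
piece 7:b rests on {3:a, 6:e}
piece 8:a rests on {7:b}
minimal pieces: {0:e, 2:a, 4:f}
ways to finish when only these pieces remain (= sum over removing one remaining piece with nothing left below it):
  1 left: {5}→1  {8}→1
  2 left: {4,5}→1  {5,8}→2  {7,8}→1
  3 left: {3,7,8}→1  {4,5,8}→3  {5,7,8}→3  {6,7,8}→1
  4 left: {1,6,7,8}→1  {2,3,7,8}→1  {3,5,7,8}→4  {3,6,7,8}→2  {4,5,7,8}→6  {5,6,7,8}→4
  5 left: {0,1,6,7,8}→1  {1,3,6,7,8}→3  {1,5,6,7,8}→5  {2,3,5,7,8}→5  {2,3,6,7,8}→3  {3,4,5,7,8}→10  {3,5,6,7,8}→10  {4,5,6,7,8}→10
  6 left: {0,1,3,6,7,8}→4  {0,1,5,6,7,8}→6  {1,2,3,6,7,8}→6  {1,3,5,6,7,8}→18  {1,4,5,6,7,8}→15  {2,3,4,5,7,8}→15  {2,3,5,6,7,8}→18  {3,4,5,6,7,8}→30
  7 left: {0,1,2,3,6,7,8}→10  {0,1,3,5,6,7,8}→28  {0,1,4,5,6,7,8}→21  {1,2,3,5,6,7,8}→42  {1,3,4,5,6,7,8}→63  {2,3,4,5,6,7,8}→63
  placing 0:e first → 168 extensions
  placing 2:a first → 112 extensions
  placing 4:f first → 80 extensions
total linear extensions = 360

360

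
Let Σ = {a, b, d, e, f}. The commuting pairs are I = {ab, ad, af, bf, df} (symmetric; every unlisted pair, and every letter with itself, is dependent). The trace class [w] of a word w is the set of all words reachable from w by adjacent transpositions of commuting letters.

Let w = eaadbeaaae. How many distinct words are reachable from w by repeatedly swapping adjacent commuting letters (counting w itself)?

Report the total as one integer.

6

0(e) covers ∅
1(a) covers 0:e
2(a) covers 1:a
3(d) covers 0:e
4(b) covers 3:d
5(e) covers 2:a, 4:b
6(a) covers 5:e
7(a) covers 6:a
8(a) covers 7:a
9(e) covers 8:a
floor of heap: 0:e
completions by unplaced set U, small U first (add the entries for U minus each lowest piece of U):
  |U|=1: {9}:1
  |U|=2: {8,9}:1
  |U|=3: {7,8,9}:1
  |U|=4: {6,7,8,9}:1
  |U|=5: {5,6,7,8,9}:1
  |U|=6: {2,5,6,7,8,9}:1  {4,5,6,7,8,9}:1
  |U|=7: {1,2,5,6,7,8,9}:1  {2,4,5,6,7,8,9}:2  {3,4,5,6,7,8,9}:1
  |U|=8: {1,2,4,5,6,7,8,9}:3  {2,3,4,5,6,7,8,9}:3
  start at 0(e): 6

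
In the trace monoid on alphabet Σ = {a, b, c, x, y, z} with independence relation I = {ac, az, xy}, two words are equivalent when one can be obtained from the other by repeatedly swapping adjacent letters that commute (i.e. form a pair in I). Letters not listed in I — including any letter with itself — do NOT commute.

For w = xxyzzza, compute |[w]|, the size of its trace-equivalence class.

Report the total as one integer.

0(x) covers ∅
1(x) covers 0:x
2(y) covers ∅
3(z) covers 1:x, 2:y
4(z) covers 3:z
5(z) covers 4:z
6(a) covers 1:x, 2:y
floor of heap: 0:x, 2:y
completions by unplaced set U, small U first (add the entries for U minus each lowest piece of U):
  |U|=1: {5}:1  {6}:1
  |U|=2: {4,5}:1  {5,6}:2
  |U|=3: {3,4,5}:1  {4,5,6}:3
  |U|=4: {3,4,5,6}:4
  |U|=5: {1,3,4,5,6}:4  {2,3,4,5,6}:4
  start at 0(x): 8
  start at 2(y): 4
sum over floor = 12

12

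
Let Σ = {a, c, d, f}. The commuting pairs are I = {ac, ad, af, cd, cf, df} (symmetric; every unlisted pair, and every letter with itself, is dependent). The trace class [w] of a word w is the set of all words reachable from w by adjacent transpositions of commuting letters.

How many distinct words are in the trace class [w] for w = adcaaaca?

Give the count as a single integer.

168

drop 0:a onto floor
drop 1:d onto floor
drop 2:c onto floor
drop 3:a onto {0:a}
drop 4:a onto {3:a}
drop 5:a onto {4:a}
drop 6:c onto {2:c}
drop 7:a onto {5:a}
ground layer = {0:a, 1:d, 2:c}
drop-orders for the pieces not yet dropped (sum over which currently-grounded one goes next):
  1 to go: {1} 1  {6} 1  {7} 1
  2 to go: {1,6} 2  {1,7} 2  {2,6} 1  {5,7} 1  {6,7} 2
  3 to go: {1,2,6} 3  {1,5,7} 3  {1,6,7} 6  {2,6,7} 3  {4,5,7} 1  {5,6,7} 3
  4 to go: {1,2,6,7} 12  {1,4,5,7} 4  {1,5,6,7} 12  {2,5,6,7} 6  {3,4,5,7} 1  {4,5,6,7} 4
  5 to go: {0,3,4,5,7} 1  {1,2,5,6,7} 30  {1,3,4,5,7} 5  {1,4,5,6,7} 20  {2,4,5,6,7} 10  {3,4,5,6,7} 5
  6 to go: {0,1,3,4,5,7} 6  {0,3,4,5,6,7} 6  {1,2,4,5,6,7} 60  {1,3,4,5,6,7} 30  {2,3,4,5,6,7} 15
  if 0:a drops first: 105 orders
  if 1:d drops first: 21 orders
  if 2:c drops first: 42 orders
heap linearizations: 168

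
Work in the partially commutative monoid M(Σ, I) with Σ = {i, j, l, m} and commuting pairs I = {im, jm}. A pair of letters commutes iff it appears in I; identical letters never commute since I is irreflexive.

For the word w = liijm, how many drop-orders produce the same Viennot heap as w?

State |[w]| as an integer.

drop 0:l onto floor
drop 1:i onto {0:l}
drop 2:i onto {1:i}
drop 3:j onto {2:i}
drop 4:m onto {0:l}
ground layer = {0:l}
drop-orders for the pieces not yet dropped (sum over which currently-grounded one goes next):
  1 to go: {3} 1  {4} 1
  2 to go: {2,3} 1  {3,4} 2
  3 to go: {1,2,3} 1  {2,3,4} 3
  if 0:l drops first: 4 orders

4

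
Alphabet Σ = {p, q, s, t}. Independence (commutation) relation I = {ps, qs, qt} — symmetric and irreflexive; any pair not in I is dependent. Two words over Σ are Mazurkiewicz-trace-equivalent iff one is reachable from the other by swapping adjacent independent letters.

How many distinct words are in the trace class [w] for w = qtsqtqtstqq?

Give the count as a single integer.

#0=q has no predecessor
#1=t has no predecessor
#2=s depends on [1:t]
#3=q depends on [0:q]
#4=t depends on [2:s]
#5=q depends on [3:q]
#6=t depends on [4:t]
#7=s depends on [6:t]
#8=t depends on [7:s]
#9=q depends on [5:q]
#10=q depends on [9:q]
sources: [0:q, 1:t]
N(rest) = Σ N(rest − s) over sources s of rest; N(one piece) = 1:
  size 1 → [8]=1  [10]=1
  size 2 → [7,8]=1  [8,10]=2  [9,10]=1
  size 3 → [5,9,10]=1  [6,7,8]=1  [7,8,10]=3  [8,9,10]=3
  size 4 → [3,5,9,10]=1  [4,6,7,8]=1  [5,8,9,10]=4  [6,7,8,10]=4  [7,8,9,10]=6
  size 5 → [0,3,5,9,10]=1  [2,4,6,7,8]=1  [3,5,8,9,10]=5  [4,6,7,8,10]=5  [5,7,8,9,10]=10  [6,7,8,9,10]=10
  size 6 → [0,3,5,8,9,10]=6  [1,2,4,6,7,8]=1  [2,4,6,7,8,10]=6  [3,5,7,8,9,10]=15  [4,6,7,8,9,10]=15  [5,6,7,8,9,10]=20
  size 7 → [0,3,5,7,8,9,10]=21  [1,2,4,6,7,8,10]=7  [2,4,6,7,8,9,10]=21  [3,5,6,7,8,9,10]=35  [4,5,6,7,8,9,10]=35
  size 8 → [0,3,5,6,7,8,9,10]=56  [1,2,4,6,7,8,9,10]=28  [2,4,5,6,7,8,9,10]=56  [3,4,5,6,7,8,9,10]=70
  size 9 → [0,3,4,5,6,7,8,9,10]=126  [1,2,4,5,6,7,8,9,10]=84  [2,3,4,5,6,7,8,9,10]=126
  first=0(q) contributes 210
  first=1(t) contributes 252
|[w]| = 462

462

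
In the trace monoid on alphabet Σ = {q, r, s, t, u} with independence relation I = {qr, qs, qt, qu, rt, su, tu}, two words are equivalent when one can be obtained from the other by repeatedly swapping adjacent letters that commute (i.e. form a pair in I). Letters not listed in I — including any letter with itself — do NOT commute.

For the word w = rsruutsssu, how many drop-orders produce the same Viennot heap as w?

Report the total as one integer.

55

0(r) covers ∅
1(s) covers 0:r
2(r) covers 1:s
3(u) covers 2:r
4(u) covers 3:u
5(t) covers 1:s
6(s) covers 2:r, 5:t
7(s) covers 6:s
8(s) covers 7:s
9(u) covers 4:u
floor of heap: 0:r
completions by unplaced set U, small U first (add the entries for U minus each lowest piece of U):
  |U|=1: {8}:1  {9}:1
  |U|=2: {4,9}:1  {7,8}:1  {8,9}:2
  |U|=3: {3,4,9}:1  {4,8,9}:3  {6,7,8}:1  {7,8,9}:3
  |U|=4: {3,4,8,9}:4  {4,7,8,9}:6  {5,6,7,8}:1  {6,7,8,9}:4
  |U|=5: {3,4,7,8,9}:10  {4,6,7,8,9}:10  {5,6,7,8,9}:5
  |U|=6: {3,4,6,7,8,9}:20  {4,5,6,7,8,9}:15
  |U|=7: {2,3,4,6,7,8,9}:20  {3,4,5,6,7,8,9}:35
  |U|=8: {2,3,4,5,6,7,8,9}:55
  start at 0(r): 55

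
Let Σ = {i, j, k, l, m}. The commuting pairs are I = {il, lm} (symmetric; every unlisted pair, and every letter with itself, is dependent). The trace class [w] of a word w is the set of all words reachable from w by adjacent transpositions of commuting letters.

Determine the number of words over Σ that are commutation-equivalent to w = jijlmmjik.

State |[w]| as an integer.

3

piece 0:j — minimal
piece 1:i rests on {0:j}
piece 2:j rests on {1:i}
piece 3:l rests on {2:j}
piece 4:m rests on {2:j}
piece 5:m rests on {4:m}
piece 6:j rests on {3:l, 5:m}
piece 7:i rests on {6:j}
piece 8:k rests on {7:i}
minimal pieces: {0:j}
ways to finish when only these pieces remain (= sum over removing one remaining piece with nothing left below it):
  1 left: {8}→1
  2 left: {7,8}→1
  3 left: {6,7,8}→1
  4 left: {3,6,7,8}→1  {5,6,7,8}→1
  5 left: {3,5,6,7,8}→2  {4,5,6,7,8}→1
  6 left: {3,4,5,6,7,8}→3
  7 left: {2,3,4,5,6,7,8}→3
  placing 0:j first → 3 extensions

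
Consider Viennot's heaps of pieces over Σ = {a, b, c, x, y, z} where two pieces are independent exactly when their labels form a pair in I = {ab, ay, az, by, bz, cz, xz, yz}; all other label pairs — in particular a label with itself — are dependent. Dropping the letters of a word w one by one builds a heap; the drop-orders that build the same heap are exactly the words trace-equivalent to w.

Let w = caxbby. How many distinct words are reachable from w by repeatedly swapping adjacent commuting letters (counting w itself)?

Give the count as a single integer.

drop 0:c onto floor
drop 1:a onto {0:c}
drop 2:x onto {1:a}
drop 3:b onto {2:x}
drop 4:b onto {3:b}
drop 5:y onto {2:x}
ground layer = {0:c}
drop-orders for the pieces not yet dropped (sum over which currently-grounded one goes next):
  1 to go: {4} 1  {5} 1
  2 to go: {3,4} 1  {4,5} 2
  3 to go: {3,4,5} 3
  4 to go: {2,3,4,5} 3
  if 0:c drops first: 3 orders

3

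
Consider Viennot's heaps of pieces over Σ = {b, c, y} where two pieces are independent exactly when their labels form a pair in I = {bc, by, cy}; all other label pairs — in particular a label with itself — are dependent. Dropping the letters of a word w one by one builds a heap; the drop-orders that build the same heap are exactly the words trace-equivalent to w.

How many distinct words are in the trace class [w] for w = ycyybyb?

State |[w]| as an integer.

drop 0:y onto floor
drop 1:c onto floor
drop 2:y onto {0:y}
drop 3:y onto {2:y}
drop 4:b onto floor
drop 5:y onto {3:y}
drop 6:b onto {4:b}
ground layer = {0:y, 1:c, 4:b}
drop-orders for the pieces not yet dropped (sum over which currently-grounded one goes next):
  1 to go: {1} 1  {5} 1  {6} 1
  2 to go: {1,5} 2  {1,6} 2  {3,5} 1  {4,6} 1  {5,6} 2
  3 to go: {1,3,5} 3  {1,4,6} 3  {1,5,6} 6  {2,3,5} 1  {3,5,6} 3  {4,5,6} 3
  4 to go: {0,2,3,5} 1  {1,2,3,5} 4  {1,3,5,6} 12  {1,4,5,6} 12  {2,3,5,6} 4  {3,4,5,6} 6
  5 to go: {0,1,2,3,5} 5  {0,2,3,5,6} 5  {1,2,3,5,6} 20  {1,3,4,5,6} 30  {2,3,4,5,6} 10
  if 0:y drops first: 60 orders
  if 1:c drops first: 15 orders
  if 4:b drops first: 30 orders
heap linearizations: 105

105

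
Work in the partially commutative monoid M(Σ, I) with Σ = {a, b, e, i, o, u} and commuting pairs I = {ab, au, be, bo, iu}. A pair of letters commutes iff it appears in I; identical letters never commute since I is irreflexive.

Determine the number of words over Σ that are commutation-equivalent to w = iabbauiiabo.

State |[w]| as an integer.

78

piece 0:i — minimal
piece 1:a rests on {0:i}
piece 2:b rests on {0:i}
piece 3:b rests on {2:b}
piece 4:a rests on {1:a}
piece 5:u rests on {3:b}
piece 6:i rests on {3:b, 4:a}
piece 7:i rests on {6:i}
piece 8:a rests on {7:i}
piece 9:b rests on {5:u, 7:i}
piece 10:o rests on {5:u, 8:a}
minimal pieces: {0:i}
ways to finish when only these pieces remain (= sum over removing one remaining piece with nothing left below it):
  1 left: {9}→1  {10}→1
  2 left: {8,10}→1  {9,10}→2
  3 left: {5,9,10}→2  {8,9,10}→3
  4 left: {5,8,9,10}→5  {7,8,9,10}→3
  5 left: {5,7,8,9,10}→8  {6,7,8,9,10}→3
  6 left: {4,6,7,8,9,10}→3  {5,6,7,8,9,10}→11
  7 left: {1,4,6,7,8,9,10}→3  {3,5,6,7,8,9,10}→11  {4,5,6,7,8,9,10}→14
  8 left: {1,4,5,6,7,8,9,10}→17  {2,3,5,6,7,8,9,10}→11  {3,4,5,6,7,8,9,10}→25
  9 left: {1,3,4,5,6,7,8,9,10}→42  {2,3,4,5,6,7,8,9,10}→36
  placing 0:i first → 78 extensions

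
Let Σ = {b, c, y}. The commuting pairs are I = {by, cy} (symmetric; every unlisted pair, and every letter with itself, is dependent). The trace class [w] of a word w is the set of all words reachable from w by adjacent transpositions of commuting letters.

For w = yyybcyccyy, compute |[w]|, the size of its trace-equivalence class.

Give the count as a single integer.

210

0(y) covers ∅
1(y) covers 0:y
2(y) covers 1:y
3(b) covers ∅
4(c) covers 3:b
5(y) covers 2:y
6(c) covers 4:c
7(c) covers 6:c
8(y) covers 5:y
9(y) covers 8:y
floor of heap: 0:y, 3:b
completions by unplaced set U, small U first (add the entries for U minus each lowest piece of U):
  |U|=1: {7}:1  {9}:1
  |U|=2: {6,7}:1  {7,9}:2  {8,9}:1
  |U|=3: {4,6,7}:1  {5,8,9}:1  {6,7,9}:3  {7,8,9}:3
  |U|=4: {2,5,8,9}:1  {3,4,6,7}:1  {4,6,7,9}:4  {5,7,8,9}:4  {6,7,8,9}:6
  |U|=5: {1,2,5,8,9}:1  {2,5,7,8,9}:5  {3,4,6,7,9}:5  {4,6,7,8,9}:10  {5,6,7,8,9}:10
  |U|=6: {0,1,2,5,8,9}:1  {1,2,5,7,8,9}:6  {2,5,6,7,8,9}:15  {3,4,6,7,8,9}:15  {4,5,6,7,8,9}:20
  |U|=7: {0,1,2,5,7,8,9}:7  {1,2,5,6,7,8,9}:21  {2,4,5,6,7,8,9}:35  {3,4,5,6,7,8,9}:35
  |U|=8: {0,1,2,5,6,7,8,9}:28  {1,2,4,5,6,7,8,9}:56  {2,3,4,5,6,7,8,9}:70
  start at 0(y): 126
  start at 3(b): 84
sum over floor = 210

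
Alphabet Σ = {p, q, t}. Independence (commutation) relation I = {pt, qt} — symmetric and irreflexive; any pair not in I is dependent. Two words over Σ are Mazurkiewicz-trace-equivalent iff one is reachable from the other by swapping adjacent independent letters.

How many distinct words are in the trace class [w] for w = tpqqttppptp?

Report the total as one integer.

#0=t has no predecessor
#1=p has no predecessor
#2=q depends on [1:p]
#3=q depends on [2:q]
#4=t depends on [0:t]
#5=t depends on [4:t]
#6=p depends on [3:q]
#7=p depends on [6:p]
#8=p depends on [7:p]
#9=t depends on [5:t]
#10=p depends on [8:p]
sources: [0:t, 1:p]
N(rest) = Σ N(rest − s) over sources s of rest; N(one piece) = 1:
  size 1 → [9]=1  [10]=1
  size 2 → [5,9]=1  [8,10]=1  [9,10]=2
  size 3 → [4,5,9]=1  [5,9,10]=3  [7,8,10]=1  [8,9,10]=3
  size 4 → [0,4,5,9]=1  [4,5,9,10]=4  [5,8,9,10]=6  [6,7,8,10]=1  [7,8,9,10]=4
  size 5 → [0,4,5,9,10]=5  [3,6,7,8,10]=1  [4,5,8,9,10]=10  [5,7,8,9,10]=10  [6,7,8,9,10]=5
  size 6 → [0,4,5,8,9,10]=15  [2,3,6,7,8,10]=1  [3,6,7,8,9,10]=6  [4,5,7,8,9,10]=20  [5,6,7,8,9,10]=15
  size 7 → [0,4,5,7,8,9,10]=35  [1,2,3,6,7,8,10]=1  [2,3,6,7,8,9,10]=7  [3,5,6,7,8,9,10]=21  [4,5,6,7,8,9,10]=35
  size 8 → [0,4,5,6,7,8,9,10]=70  [1,2,3,6,7,8,9,10]=8  [2,3,5,6,7,8,9,10]=28  [3,4,5,6,7,8,9,10]=56
  size 9 → [0,3,4,5,6,7,8,9,10]=126  [1,2,3,5,6,7,8,9,10]=36  [2,3,4,5,6,7,8,9,10]=84
  first=0(t) contributes 120
  first=1(p) contributes 210
|[w]| = 330

330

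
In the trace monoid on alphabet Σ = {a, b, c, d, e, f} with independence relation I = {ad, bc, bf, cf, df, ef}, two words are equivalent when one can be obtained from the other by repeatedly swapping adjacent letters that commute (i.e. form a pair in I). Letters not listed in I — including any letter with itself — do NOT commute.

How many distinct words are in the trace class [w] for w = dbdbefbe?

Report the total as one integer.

drop 0:d onto floor
drop 1:b onto {0:d}
drop 2:d onto {1:b}
drop 3:b onto {2:d}
drop 4:e onto {3:b}
drop 5:f onto floor
drop 6:b onto {4:e}
drop 7:e onto {6:b}
ground layer = {0:d, 5:f}
drop-orders for the pieces not yet dropped (sum over which currently-grounded one goes next):
  1 to go: {5} 1  {7} 1
  2 to go: {5,7} 2  {6,7} 1
  3 to go: {4,6,7} 1  {5,6,7} 3
  4 to go: {3,4,6,7} 1  {4,5,6,7} 4
  5 to go: {2,3,4,6,7} 1  {3,4,5,6,7} 5
  6 to go: {1,2,3,4,6,7} 1  {2,3,4,5,6,7} 6
  if 0:d drops first: 7 orders
  if 5:f drops first: 1 orders
heap linearizations: 8

8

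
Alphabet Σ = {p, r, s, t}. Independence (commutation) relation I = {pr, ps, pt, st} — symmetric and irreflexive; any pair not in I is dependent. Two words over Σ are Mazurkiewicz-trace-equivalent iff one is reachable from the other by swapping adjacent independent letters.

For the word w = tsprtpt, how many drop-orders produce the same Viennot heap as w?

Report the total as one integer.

0(t) covers ∅
1(s) covers ∅
2(p) covers ∅
3(r) covers 0:t, 1:s
4(t) covers 3:r
5(p) covers 2:p
6(t) covers 4:t
floor of heap: 0:t, 1:s, 2:p
completions by unplaced set U, small U first (add the entries for U minus each lowest piece of U):
  |U|=1: {5}:1  {6}:1
  |U|=2: {2,5}:1  {4,6}:1  {5,6}:2
  |U|=3: {2,5,6}:3  {3,4,6}:1  {4,5,6}:3
  |U|=4: {0,3,4,6}:1  {1,3,4,6}:1  {2,4,5,6}:6  {3,4,5,6}:4
  |U|=5: {0,1,3,4,6}:2  {0,3,4,5,6}:5  {1,3,4,5,6}:5  {2,3,4,5,6}:10
  start at 0(t): 15
  start at 1(s): 15
  start at 2(p): 12
sum over floor = 42

42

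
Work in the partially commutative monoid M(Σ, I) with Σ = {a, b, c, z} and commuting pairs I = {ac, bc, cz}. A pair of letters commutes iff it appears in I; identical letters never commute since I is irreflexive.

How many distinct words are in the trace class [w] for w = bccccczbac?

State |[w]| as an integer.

drop 0:b onto floor
drop 1:c onto floor
drop 2:c onto {1:c}
drop 3:c onto {2:c}
drop 4:c onto {3:c}
drop 5:c onto {4:c}
drop 6:z onto {0:b}
drop 7:b onto {6:z}
drop 8:a onto {7:b}
drop 9:c onto {5:c}
ground layer = {0:b, 1:c}
drop-orders for the pieces not yet dropped (sum over which currently-grounded one goes next):
  1 to go: {8} 1  {9} 1
  2 to go: {5,9} 1  {7,8} 1  {8,9} 2
  3 to go: {4,5,9} 1  {5,8,9} 3  {6,7,8} 1  {7,8,9} 3
  4 to go: {0,6,7,8} 1  {3,4,5,9} 1  {4,5,8,9} 4  {5,7,8,9} 6  {6,7,8,9} 4
  5 to go: {0,6,7,8,9} 5  {2,3,4,5,9} 1  {3,4,5,8,9} 5  {4,5,7,8,9} 10  {5,6,7,8,9} 10
  6 to go: {0,5,6,7,8,9} 15  {1,2,3,4,5,9} 1  {2,3,4,5,8,9} 6  {3,4,5,7,8,9} 15  {4,5,6,7,8,9} 20
  7 to go: {0,4,5,6,7,8,9} 35  {1,2,3,4,5,8,9} 7  {2,3,4,5,7,8,9} 21  {3,4,5,6,7,8,9} 35
  8 to go: {0,3,4,5,6,7,8,9} 70  {1,2,3,4,5,7,8,9} 28  {2,3,4,5,6,7,8,9} 56
  if 0:b drops first: 84 orders
  if 1:c drops first: 126 orders
heap linearizations: 210

210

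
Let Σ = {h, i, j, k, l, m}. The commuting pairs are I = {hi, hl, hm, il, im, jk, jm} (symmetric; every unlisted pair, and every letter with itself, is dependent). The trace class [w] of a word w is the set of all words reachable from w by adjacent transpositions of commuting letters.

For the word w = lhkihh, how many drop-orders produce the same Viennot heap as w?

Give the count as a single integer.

6

piece 0:l — minimal
piece 1:h — minimal
piece 2:k rests on {0:l, 1:h}
piece 3:i rests on {2:k}
piece 4:h rests on {2:k}
piece 5:h rests on {4:h}
minimal pieces: {0:l, 1:h}
ways to finish when only these pieces remain (= sum over removing one remaining piece with nothing left below it):
  1 left: {3}→1  {5}→1
  2 left: {3,5}→2  {4,5}→1
  3 left: {3,4,5}→3
  4 left: {2,3,4,5}→3
  placing 0:l first → 3 extensions
  placing 1:h first → 3 extensions
total linear extensions = 6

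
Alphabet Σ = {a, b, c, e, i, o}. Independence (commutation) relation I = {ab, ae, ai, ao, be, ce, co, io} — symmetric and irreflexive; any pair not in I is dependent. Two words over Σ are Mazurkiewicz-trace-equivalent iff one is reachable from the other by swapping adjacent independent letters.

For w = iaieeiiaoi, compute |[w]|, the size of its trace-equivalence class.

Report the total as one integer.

180

0(i) covers ∅
1(a) covers ∅
2(i) covers 0:i
3(e) covers 2:i
4(e) covers 3:e
5(i) covers 4:e
6(i) covers 5:i
7(a) covers 1:a
8(o) covers 4:e
9(i) covers 6:i
floor of heap: 0:i, 1:a
completions by unplaced set U, small U first (add the entries for U minus each lowest piece of U):
  |U|=1: {7}:1  {8}:1  {9}:1
  |U|=2: {1,7}:1  {6,9}:1  {7,8}:2  {7,9}:2  {8,9}:2
  |U|=3: {1,7,8}:3  {1,7,9}:3  {5,6,9}:1  {6,7,9}:3  {6,8,9}:3  {7,8,9}:6
  |U|=4: {1,6,7,9}:6  {1,7,8,9}:12  {5,6,7,9}:4  {5,6,8,9}:4  {6,7,8,9}:12
  |U|=5: {1,5,6,7,9}:10  {1,6,7,8,9}:30  {4,5,6,8,9}:4  {5,6,7,8,9}:20
  |U|=6: {1,5,6,7,8,9}:60  {3,4,5,6,8,9}:4  {4,5,6,7,8,9}:24
  |U|=7: {1,4,5,6,7,8,9}:84  {2,3,4,5,6,8,9}:4  {3,4,5,6,7,8,9}:28
  |U|=8: {0,2,3,4,5,6,8,9}:4  {1,3,4,5,6,7,8,9}:112  {2,3,4,5,6,7,8,9}:32
  start at 0(i): 144
  start at 1(a): 36
sum over floor = 180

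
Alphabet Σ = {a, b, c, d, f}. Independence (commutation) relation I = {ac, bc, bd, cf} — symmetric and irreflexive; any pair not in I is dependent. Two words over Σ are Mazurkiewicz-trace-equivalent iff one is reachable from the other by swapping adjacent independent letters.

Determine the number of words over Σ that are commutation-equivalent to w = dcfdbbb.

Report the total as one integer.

0(d) covers ∅
1(c) covers 0:d
2(f) covers 0:d
3(d) covers 1:c, 2:f
4(b) covers 2:f
5(b) covers 4:b
6(b) covers 5:b
floor of heap: 0:d
completions by unplaced set U, small U first (add the entries for U minus each lowest piece of U):
  |U|=1: {3}:1  {6}:1
  |U|=2: {1,3}:1  {3,6}:2  {5,6}:1
  |U|=3: {1,3,6}:3  {3,5,6}:3  {4,5,6}:1
  |U|=4: {1,3,5,6}:6  {3,4,5,6}:4
  |U|=5: {1,3,4,5,6}:10  {2,3,4,5,6}:4
  start at 0(d): 14

14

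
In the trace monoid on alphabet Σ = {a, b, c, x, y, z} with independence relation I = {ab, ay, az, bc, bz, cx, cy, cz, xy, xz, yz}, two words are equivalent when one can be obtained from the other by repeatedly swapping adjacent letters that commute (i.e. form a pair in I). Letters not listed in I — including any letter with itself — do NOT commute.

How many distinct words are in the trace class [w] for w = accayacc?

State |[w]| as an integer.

drop 0:a onto floor
drop 1:c onto {0:a}
drop 2:c onto {1:c}
drop 3:a onto {2:c}
drop 4:y onto floor
drop 5:a onto {3:a}
drop 6:c onto {5:a}
drop 7:c onto {6:c}
ground layer = {0:a, 4:y}
drop-orders for the pieces not yet dropped (sum over which currently-grounded one goes next):
  1 to go: {4} 1  {7} 1
  2 to go: {4,7} 2  {6,7} 1
  3 to go: {4,6,7} 3  {5,6,7} 1
  4 to go: {3,5,6,7} 1  {4,5,6,7} 4
  5 to go: {2,3,5,6,7} 1  {3,4,5,6,7} 5
  6 to go: {1,2,3,5,6,7} 1  {2,3,4,5,6,7} 6
  if 0:a drops first: 7 orders
  if 4:y drops first: 1 orders
heap linearizations: 8

8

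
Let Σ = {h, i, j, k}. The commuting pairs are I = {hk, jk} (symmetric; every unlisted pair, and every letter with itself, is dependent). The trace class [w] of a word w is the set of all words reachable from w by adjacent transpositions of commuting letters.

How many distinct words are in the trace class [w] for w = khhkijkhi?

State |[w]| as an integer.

18

#0=k has no predecessor
#1=h has no predecessor
#2=h depends on [1:h]
#3=k depends on [0:k]
#4=i depends on [2:h, 3:k]
#5=j depends on [4:i]
#6=k depends on [4:i]
#7=h depends on [5:j]
#8=i depends on [6:k, 7:h]
sources: [0:k, 1:h]
N(rest) = Σ N(rest − s) over sources s of rest; N(one piece) = 1:
  size 1 → [8]=1
  size 2 → [6,8]=1  [7,8]=1
  size 3 → [5,7,8]=1  [6,7,8]=2
  size 4 → [5,6,7,8]=3
  size 5 → [4,5,6,7,8]=3
  size 6 → [2,4,5,6,7,8]=3  [3,4,5,6,7,8]=3
  size 7 → [0,3,4,5,6,7,8]=3  [1,2,4,5,6,7,8]=3  [2,3,4,5,6,7,8]=6
  first=0(k) contributes 9
  first=1(h) contributes 9
|[w]| = 18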